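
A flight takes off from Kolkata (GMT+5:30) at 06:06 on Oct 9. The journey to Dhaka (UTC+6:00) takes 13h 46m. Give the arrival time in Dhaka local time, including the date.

20:22 on October 9

Dhaka is 0:30 ahead of Kolkata.
After 13 hours 46 minutes it is 19:52 in Kolkata.
Shift by the zone difference: 19:52 + 0:30 = 20:22 on Oct 9 in Dhaka.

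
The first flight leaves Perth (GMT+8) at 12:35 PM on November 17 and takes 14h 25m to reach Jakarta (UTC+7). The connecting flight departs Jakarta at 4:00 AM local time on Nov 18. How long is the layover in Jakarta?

Convert departure to UTC: 12:35 PM − 8:00 = 4:35 AM UTC on Nov 17.
Add 14 hours 25 minutes flight time → 7:00 PM UTC.
Jakarta is UTC+7:00, so local arrival = 7:00 PM + 7:00 = 2:00 AM on Nov 18.
Layover = 4:00 AM − 2:00 AM = 2 hours.

2 hours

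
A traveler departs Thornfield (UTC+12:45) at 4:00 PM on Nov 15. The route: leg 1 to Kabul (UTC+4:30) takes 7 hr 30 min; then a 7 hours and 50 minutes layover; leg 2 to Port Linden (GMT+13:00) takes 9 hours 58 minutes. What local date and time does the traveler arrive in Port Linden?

Convert departure to UTC: 4:00 PM − 12:45 = 3:15 AM UTC on Nov 15.
Add 7 hours 30 minutes leg 1 → 10:45 AM UTC.
Add 7 hours and 50 minutes layover in Kabul → 6:35 PM UTC.
Add 9 hours 58 minutes leg 2 → 4:33 AM UTC (Nov 16).
Port Linden is UTC+13:00, so local arrival = 4:33 AM + 13:00 = 5:33 PM on Nov 16.

5:33 PM on November 16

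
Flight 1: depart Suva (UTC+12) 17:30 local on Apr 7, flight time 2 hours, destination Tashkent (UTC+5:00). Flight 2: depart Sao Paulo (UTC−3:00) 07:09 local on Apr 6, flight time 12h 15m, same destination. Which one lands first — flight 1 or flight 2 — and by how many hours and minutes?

the second, by 9 hours 6 minutes

Flight 1 in UTC: 17:30 − 12:00 = 05:30 on Apr 7.
+2 hours → arrive 07:30 UTC on Apr 7.
Flight 2 in UTC: 07:09 + 3:00 = 10:09 on Apr 6.
+12 hours 15 minutes → arrive 22:24 UTC on Apr 6.
Flight 2 lands earlier by 9 hours 6 minutes.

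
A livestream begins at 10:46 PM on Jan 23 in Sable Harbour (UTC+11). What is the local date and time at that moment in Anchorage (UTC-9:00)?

Anchorage is 20:00 behind Sable Harbour.
Shift by the zone difference: 10:46 PM − 20:00 = 2:46 AM on Jan 23 in Anchorage.

2:46 AM on Jan 23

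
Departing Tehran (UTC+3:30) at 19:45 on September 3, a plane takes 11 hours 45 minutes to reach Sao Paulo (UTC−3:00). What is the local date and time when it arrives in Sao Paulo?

01:00 on September 4

Convert departure to UTC: 19:45 − 3:30 = 16:15 UTC on Sep 3.
Add 11 hours and 45 minutes travel time → 04:00 UTC (Sep 4).
Sao Paulo is UTC−3:00, so local arrival = 04:00 − 3:00 = 01:00 on Sep 4.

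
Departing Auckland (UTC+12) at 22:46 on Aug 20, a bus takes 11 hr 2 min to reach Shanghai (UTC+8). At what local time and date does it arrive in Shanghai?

05:48 on August 21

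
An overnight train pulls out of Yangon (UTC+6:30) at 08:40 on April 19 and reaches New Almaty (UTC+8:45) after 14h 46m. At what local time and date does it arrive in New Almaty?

Convert departure to UTC: 08:40 − 6:30 = 02:10 UTC on Apr 19.
Add 14 hours and 46 minutes travel time → 16:56 UTC.
New Almaty is UTC+8:45, so local arrival = 16:56 + 8:45 = 01:41 on Apr 20.

01:41 on Apr 20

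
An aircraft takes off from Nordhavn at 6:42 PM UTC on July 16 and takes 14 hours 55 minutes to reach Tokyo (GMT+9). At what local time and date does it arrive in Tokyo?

6:37 PM on July 17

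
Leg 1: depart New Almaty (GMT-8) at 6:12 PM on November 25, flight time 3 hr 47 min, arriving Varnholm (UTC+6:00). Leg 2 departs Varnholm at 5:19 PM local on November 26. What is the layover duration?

5 hours 20 minutes

Convert departure to UTC: 6:12 PM + 8:00 = 2:12 AM UTC on Nov 26.
Add 3 hours 47 minutes flight time → 5:59 AM UTC.
Varnholm is UTC+6:00, so local arrival = 5:59 AM + 6:00 = 11:59 AM on Nov 26.
Layover = 5:19 PM − 11:59 AM = 5 hours 20 minutes.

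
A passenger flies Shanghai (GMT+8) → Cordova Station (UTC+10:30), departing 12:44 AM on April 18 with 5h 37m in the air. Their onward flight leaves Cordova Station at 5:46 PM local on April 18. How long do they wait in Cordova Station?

Convert departure to UTC: 12:44 AM − 8:00 = 4:44 PM UTC on Apr 17.
Add 5 hours and 37 minutes flight time → 10:21 PM UTC.
Cordova Station is UTC+10:30, so local arrival = 10:21 PM + 10:30 = 8:51 AM on Apr 18.
Layover = 5:46 PM − 8:51 AM = 8 hours 55 minutes.

8 hours 55 minutes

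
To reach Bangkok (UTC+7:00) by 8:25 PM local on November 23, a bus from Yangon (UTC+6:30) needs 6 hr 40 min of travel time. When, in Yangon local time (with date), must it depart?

Target arrival in UTC: 8:25 PM − 7:00 = 1:25 PM on Nov 23.
Subtract 6 hours 40 minutes → departure 6:45 AM UTC on Nov 23.
Yangon is UTC+6:30: 6:45 AM + 6:30 = 1:15 PM on Nov 23.

1:15 PM on Nov 23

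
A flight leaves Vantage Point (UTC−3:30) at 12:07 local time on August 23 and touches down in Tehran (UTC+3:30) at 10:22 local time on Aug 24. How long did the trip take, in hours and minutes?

Departure in UTC: 12:07 + 3:30 = 15:37 on Aug 23.
Arrival in UTC: 10:22 − 3:30 = 06:52 on Aug 24.
Elapsed = 06:52 − 15:37 (+1 day) = 15 hours 15 minutes.

15 hours 15 minutes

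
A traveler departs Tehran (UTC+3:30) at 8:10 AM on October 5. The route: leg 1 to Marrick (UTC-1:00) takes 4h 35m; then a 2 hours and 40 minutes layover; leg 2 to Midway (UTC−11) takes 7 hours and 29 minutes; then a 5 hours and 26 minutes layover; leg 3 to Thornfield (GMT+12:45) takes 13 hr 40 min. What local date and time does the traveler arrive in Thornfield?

3:15 AM on Oct 7

Convert departure to UTC: 8:10 AM − 3:30 = 4:40 AM UTC on Oct 5.
Add 4 hours 35 minutes leg 1 → 9:15 AM UTC.
Add 2 hours and 40 minutes layover in Marrick → 11:55 AM UTC.
Add 7 hours 29 minutes leg 2 → 7:24 PM UTC.
Add 5 hours 26 minutes layover in Midway → 12:50 AM UTC (Oct 6).
Add 13 hours and 40 minutes leg 3 → 2:30 PM UTC.
Thornfield is UTC+12:45, so local arrival = 2:30 PM + 12:45 = 3:15 AM on Oct 7.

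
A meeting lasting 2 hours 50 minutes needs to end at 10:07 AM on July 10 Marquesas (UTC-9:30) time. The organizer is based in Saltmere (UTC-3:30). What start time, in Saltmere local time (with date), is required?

1:17 PM on July 10

Target end time in UTC: 10:07 AM + 9:30 = 7:37 PM on Jul 10.
Subtract 2 hours and 50 minutes → start 4:47 PM UTC on Jul 10.
Saltmere is UTC−3:30: 4:47 PM − 3:30 = 1:17 PM on Jul 10.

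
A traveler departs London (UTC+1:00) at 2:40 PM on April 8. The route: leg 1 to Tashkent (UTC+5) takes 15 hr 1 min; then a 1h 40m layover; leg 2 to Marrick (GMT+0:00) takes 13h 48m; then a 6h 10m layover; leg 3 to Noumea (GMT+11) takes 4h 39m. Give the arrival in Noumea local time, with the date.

Convert departure to UTC: 2:40 PM − 1:00 = 1:40 PM UTC on Apr 8.
Add 15 hours 1 minute leg 1 → 4:41 AM UTC (Apr 9).
Add 1 hour and 40 minutes layover in Tashkent → 6:21 AM UTC.
Add 13 hours and 48 minutes leg 2 → 8:09 PM UTC.
Add 6 hours 10 minutes layover in Marrick → 2:19 AM UTC (Apr 10).
Add 4 hours 39 minutes leg 3 → 6:58 AM UTC.
Noumea is UTC+11:00, so local arrival = 6:58 AM + 11:00 = 5:58 PM on Apr 10.

5:58 PM on Apr 10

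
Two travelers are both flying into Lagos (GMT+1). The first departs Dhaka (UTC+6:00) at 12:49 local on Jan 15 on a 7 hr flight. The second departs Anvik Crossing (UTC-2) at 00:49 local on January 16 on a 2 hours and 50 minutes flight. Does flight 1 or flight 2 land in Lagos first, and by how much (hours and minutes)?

the first, by 15 hours 50 minutes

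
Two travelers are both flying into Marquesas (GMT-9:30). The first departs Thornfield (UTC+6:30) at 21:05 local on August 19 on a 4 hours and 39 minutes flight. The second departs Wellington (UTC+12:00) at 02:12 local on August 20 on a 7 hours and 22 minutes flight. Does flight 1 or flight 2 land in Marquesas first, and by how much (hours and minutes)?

the first, by 2 hours 20 minutes

Flight 1 in UTC: 21:05 − 6:30 = 14:35 on Aug 19.
+4 hours 39 minutes → arrive 19:14 UTC on Aug 19.
Flight 2 in UTC: 02:12 − 12:00 = 14:12 on Aug 19.
+7 hours and 22 minutes → arrive 21:34 UTC on Aug 19.
Flight 1 lands earlier by 2 hours 20 minutes.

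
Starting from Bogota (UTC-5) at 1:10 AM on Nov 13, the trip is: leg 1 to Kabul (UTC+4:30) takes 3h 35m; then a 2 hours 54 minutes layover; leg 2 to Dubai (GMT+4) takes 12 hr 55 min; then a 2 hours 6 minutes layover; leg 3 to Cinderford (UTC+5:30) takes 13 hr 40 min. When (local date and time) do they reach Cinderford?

Convert departure to UTC: 1:10 AM + 5:00 = 6:10 AM UTC on Nov 13.
Add 3 hours and 35 minutes leg 1 → 9:45 AM UTC.
Add 2 hours and 54 minutes layover in Kabul → 12:39 PM UTC.
Add 12 hours 55 minutes leg 2 → 1:34 AM UTC (Nov 14).
Add 2 hours 6 minutes layover in Dubai → 3:40 AM UTC.
Add 13 hours 40 minutes leg 3 → 5:20 PM UTC.
Cinderford is UTC+5:30, so local arrival = 5:20 PM + 5:30 = 10:50 PM on Nov 14.

10:50 PM on Nov 14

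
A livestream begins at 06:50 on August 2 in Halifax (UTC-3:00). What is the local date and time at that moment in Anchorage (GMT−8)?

01:50 on August 2

Anchorage is 5:00 behind Halifax.
Shift by the zone difference: 06:50 − 5:00 = 01:50 on Aug 2 in Anchorage.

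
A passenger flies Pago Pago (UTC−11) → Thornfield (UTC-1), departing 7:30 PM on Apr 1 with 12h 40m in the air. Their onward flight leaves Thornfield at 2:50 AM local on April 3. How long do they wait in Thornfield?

8 hours 40 minutes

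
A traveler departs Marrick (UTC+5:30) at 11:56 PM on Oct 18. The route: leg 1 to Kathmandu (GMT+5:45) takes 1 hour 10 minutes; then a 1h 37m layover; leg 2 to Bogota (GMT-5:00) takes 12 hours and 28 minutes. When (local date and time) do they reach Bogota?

4:41 AM on Oct 19

Convert departure to UTC: 11:56 PM − 5:30 = 6:26 PM UTC on Oct 18.
Add 1 hour 10 minutes leg 1 → 7:36 PM UTC.
Add 1 hour and 37 minutes layover in Kathmandu → 9:13 PM UTC.
Add 12 hours and 28 minutes leg 2 → 9:41 AM UTC (Oct 19).
Bogota is UTC−5:00, so local arrival = 9:41 AM − 5:00 = 4:41 AM on Oct 19.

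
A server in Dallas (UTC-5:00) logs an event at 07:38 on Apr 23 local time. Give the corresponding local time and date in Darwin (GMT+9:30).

In UTC: 07:38 + 5:00 = 12:38 on Apr 23.
Darwin is UTC+9:30: 12:38 + 9:30 = 22:08 on Apr 23.

22:08 on April 23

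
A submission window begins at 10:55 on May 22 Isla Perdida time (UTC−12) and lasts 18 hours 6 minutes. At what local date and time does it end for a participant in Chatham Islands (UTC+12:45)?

Chatham Islands is 24:45 ahead of Isla Perdida.
After 18 hours 6 minutes it is 05:01 (May 23) in Isla Perdida.
Shift by the zone difference: 05:01 + 24:45 = 05:46 on May 24 in Chatham Islands.

05:46 on May 24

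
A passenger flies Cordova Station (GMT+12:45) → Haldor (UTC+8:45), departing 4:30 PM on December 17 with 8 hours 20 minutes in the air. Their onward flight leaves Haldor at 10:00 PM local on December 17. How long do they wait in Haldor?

1 hour 10 minutes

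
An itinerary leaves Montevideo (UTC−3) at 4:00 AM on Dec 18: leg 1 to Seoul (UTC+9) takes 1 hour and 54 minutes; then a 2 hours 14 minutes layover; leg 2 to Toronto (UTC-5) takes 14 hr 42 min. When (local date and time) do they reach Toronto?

8:50 PM on December 18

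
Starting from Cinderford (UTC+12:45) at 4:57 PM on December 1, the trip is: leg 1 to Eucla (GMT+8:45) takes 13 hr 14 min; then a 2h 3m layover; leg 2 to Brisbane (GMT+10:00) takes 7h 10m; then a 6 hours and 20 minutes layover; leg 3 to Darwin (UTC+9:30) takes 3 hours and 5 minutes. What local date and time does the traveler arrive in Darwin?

Convert departure to UTC: 4:57 PM − 12:45 = 4:12 AM UTC on Dec 1.
Add 13 hours 14 minutes leg 1 → 5:26 PM UTC.
Add 2 hours and 3 minutes layover in Eucla → 7:29 PM UTC.
Add 7 hours 10 minutes leg 2 → 2:39 AM UTC (Dec 2).
Add 6 hours 20 minutes layover in Brisbane → 8:59 AM UTC.
Add 3 hours 5 minutes leg 3 → 12:04 PM UTC.
Darwin is UTC+9:30, so local arrival = 12:04 PM + 9:30 = 9:34 PM on Dec 2.

9:34 PM on Dec 2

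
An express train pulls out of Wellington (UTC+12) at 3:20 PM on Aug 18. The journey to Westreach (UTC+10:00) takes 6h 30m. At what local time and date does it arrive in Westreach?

Westreach is 2:00 behind Wellington.
After 6 hours and 30 minutes it is 9:50 PM in Wellington.
Shift by the zone difference: 9:50 PM − 2:00 = 7:50 PM on Aug 18 in Westreach.

7:50 PM on August 18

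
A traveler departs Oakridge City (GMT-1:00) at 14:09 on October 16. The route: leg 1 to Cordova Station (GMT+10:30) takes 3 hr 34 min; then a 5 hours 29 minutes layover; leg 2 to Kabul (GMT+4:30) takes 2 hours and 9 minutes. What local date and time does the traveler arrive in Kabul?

Convert departure to UTC: 14:09 + 1:00 = 15:09 UTC on Oct 16.
Add 3 hours 34 minutes leg 1 → 18:43 UTC.
Add 5 hours and 29 minutes layover in Cordova Station → 00:12 UTC (Oct 17).
Add 2 hours 9 minutes leg 2 → 02:21 UTC.
Kabul is UTC+4:30, so local arrival = 02:21 + 4:30 = 06:51 on Oct 17.

06:51 on Oct 17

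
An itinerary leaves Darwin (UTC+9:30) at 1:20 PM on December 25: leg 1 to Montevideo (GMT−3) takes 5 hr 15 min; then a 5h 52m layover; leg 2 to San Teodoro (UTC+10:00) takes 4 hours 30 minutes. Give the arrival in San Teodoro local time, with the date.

Convert departure to UTC: 1:20 PM − 9:30 = 3:50 AM UTC on Dec 25.
Add 5 hours 15 minutes leg 1 → 9:05 AM UTC.
Add 5 hours and 52 minutes layover in Montevideo → 2:57 PM UTC.
Add 4 hours 30 minutes leg 2 → 7:27 PM UTC.
San Teodoro is UTC+10:00, so local arrival = 7:27 PM + 10:00 = 5:27 AM on Dec 26.

5:27 AM on December 26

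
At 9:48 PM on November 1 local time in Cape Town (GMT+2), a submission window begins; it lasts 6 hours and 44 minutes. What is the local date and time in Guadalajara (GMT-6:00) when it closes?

Guadalajara is 8:00 behind Cape Town.
After 6 hours 44 minutes it is 4:32 AM (Nov 2) in Cape Town.
Shift by the zone difference: 4:32 AM − 8:00 = 8:32 PM on Nov 1 in Guadalajara.

8:32 PM on November 1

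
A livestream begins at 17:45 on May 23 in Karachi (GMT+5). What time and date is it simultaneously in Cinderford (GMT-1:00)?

11:45 on May 23

Cinderford is 6:00 behind Karachi.
Shift by the zone difference: 17:45 − 6:00 = 11:45 on May 23 in Cinderford.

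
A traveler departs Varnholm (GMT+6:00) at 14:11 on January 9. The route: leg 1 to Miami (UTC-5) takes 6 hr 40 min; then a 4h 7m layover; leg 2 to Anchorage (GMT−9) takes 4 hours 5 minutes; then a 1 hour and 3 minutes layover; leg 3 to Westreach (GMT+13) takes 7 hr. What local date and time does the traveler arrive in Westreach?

20:06 on January 10

Convert departure to UTC: 14:11 − 6:00 = 08:11 UTC on Jan 9.
Add 6 hours 40 minutes leg 1 → 14:51 UTC.
Add 4 hours and 7 minutes layover in Miami → 18:58 UTC.
Add 4 hours and 5 minutes leg 2 → 23:03 UTC.
Add 1 hour 3 minutes layover in Anchorage → 00:06 UTC (Jan 10).
Add 7 hours leg 3 → 07:06 UTC.
Westreach is UTC+13:00, so local arrival = 07:06 + 13:00 = 20:06 on Jan 10.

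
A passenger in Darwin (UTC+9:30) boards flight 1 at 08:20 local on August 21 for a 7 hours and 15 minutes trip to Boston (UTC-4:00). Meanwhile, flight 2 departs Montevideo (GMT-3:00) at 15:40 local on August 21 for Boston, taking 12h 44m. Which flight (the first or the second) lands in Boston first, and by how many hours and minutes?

Flight 1 in UTC: 08:20 − 9:30 = 22:50 on Aug 20.
+7 hours and 15 minutes → arrive 06:05 UTC on Aug 21.
Flight 2 in UTC: 15:40 + 3:00 = 18:40 on Aug 21.
+12 hours 44 minutes → arrive 07:24 UTC on Aug 22.
Flight 1 lands earlier by 25 hours 19 minutes.

the first, by 25 hours 19 minutes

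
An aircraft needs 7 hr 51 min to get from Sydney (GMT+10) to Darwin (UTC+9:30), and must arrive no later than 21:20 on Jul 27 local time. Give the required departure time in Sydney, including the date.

13:59 on Jul 27

Target arrival in UTC: 21:20 − 9:30 = 11:50 on Jul 27.
Subtract 7 hours and 51 minutes → departure 03:59 UTC on Jul 27.
Sydney is UTC+10:00: 03:59 + 10:00 = 13:59 on Jul 27.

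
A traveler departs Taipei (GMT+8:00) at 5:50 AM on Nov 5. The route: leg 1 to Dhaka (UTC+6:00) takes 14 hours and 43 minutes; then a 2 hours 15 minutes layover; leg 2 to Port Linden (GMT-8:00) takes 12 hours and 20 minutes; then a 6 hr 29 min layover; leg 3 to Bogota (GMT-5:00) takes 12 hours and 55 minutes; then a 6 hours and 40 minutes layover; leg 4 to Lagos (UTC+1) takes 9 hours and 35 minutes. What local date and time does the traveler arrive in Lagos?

Convert departure to UTC: 5:50 AM − 8:00 = 9:50 PM UTC on Nov 4.
Add 14 hours and 43 minutes leg 1 → 12:33 PM UTC (Nov 5).
Add 2 hours and 15 minutes layover in Dhaka → 2:48 PM UTC.
Add 12 hours 20 minutes leg 2 → 3:08 AM UTC (Nov 6).
Add 6 hours 29 minutes layover in Port Linden → 9:37 AM UTC.
Add 12 hours and 55 minutes leg 3 → 10:32 PM UTC.
Add 6 hours and 40 minutes layover in Bogota → 5:12 AM UTC (Nov 7).
Add 9 hours and 35 minutes leg 4 → 2:47 PM UTC.
Lagos is UTC+1:00, so local arrival = 2:47 PM + 1:00 = 3:47 PM on Nov 7.

3:47 PM on November 7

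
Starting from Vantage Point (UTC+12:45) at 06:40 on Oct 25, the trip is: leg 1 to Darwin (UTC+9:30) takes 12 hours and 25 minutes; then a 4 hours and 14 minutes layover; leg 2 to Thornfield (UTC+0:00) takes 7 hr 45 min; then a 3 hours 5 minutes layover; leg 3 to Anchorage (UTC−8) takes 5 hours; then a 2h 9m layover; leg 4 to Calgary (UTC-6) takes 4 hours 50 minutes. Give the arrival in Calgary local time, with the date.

03:23 on October 26

Convert departure to UTC: 06:40 − 12:45 = 17:55 UTC on Oct 24.
Add 12 hours and 25 minutes leg 1 → 06:20 UTC (Oct 25).
Add 4 hours and 14 minutes layover in Darwin → 10:34 UTC.
Add 7 hours 45 minutes leg 2 → 18:19 UTC.
Add 3 hours and 5 minutes layover in Thornfield → 21:24 UTC.
Add 5 hours leg 3 → 02:24 UTC (Oct 26).
Add 2 hours 9 minutes layover in Anchorage → 04:33 UTC.
Add 4 hours and 50 minutes leg 4 → 09:23 UTC.
Calgary is UTC−6:00, so local arrival = 09:23 − 6:00 = 03:23 on Oct 26.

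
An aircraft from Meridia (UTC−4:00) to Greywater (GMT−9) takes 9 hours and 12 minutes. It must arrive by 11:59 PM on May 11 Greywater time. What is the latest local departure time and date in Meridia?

Target arrival in UTC: 11:59 PM + 9:00 = 8:59 AM on May 12.
Subtract 9 hours and 12 minutes → departure 11:47 PM UTC on May 11.
Meridia is UTC−4:00: 11:47 PM − 4:00 = 7:47 PM on May 11.

7:47 PM on May 11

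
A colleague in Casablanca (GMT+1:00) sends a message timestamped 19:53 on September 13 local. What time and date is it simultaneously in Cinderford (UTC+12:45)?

Cinderford is 11:45 ahead of Casablanca.
Shift by the zone difference: 19:53 + 11:45 = 07:38 on Sep 14 in Cinderford.

07:38 on Sep 14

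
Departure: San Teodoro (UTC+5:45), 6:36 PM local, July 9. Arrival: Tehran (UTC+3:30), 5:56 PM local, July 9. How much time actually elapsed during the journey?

1 hour 35 minutes

Departure in UTC: 6:36 PM − 5:45 = 12:51 PM on Jul 9.
Arrival in UTC: 5:56 PM − 3:30 = 2:26 PM on Jul 9.
Elapsed = 2:26 PM − 12:51 PM = 1 hour 35 minutes.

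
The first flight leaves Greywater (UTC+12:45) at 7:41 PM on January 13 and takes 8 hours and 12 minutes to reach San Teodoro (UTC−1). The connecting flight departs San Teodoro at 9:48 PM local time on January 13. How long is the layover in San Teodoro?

7 hours 40 minutes

Convert departure to UTC: 7:41 PM − 12:45 = 6:56 AM UTC on Jan 13.
Add 8 hours 12 minutes flight time → 3:08 PM UTC.
San Teodoro is UTC−1:00, so local arrival = 3:08 PM − 1:00 = 2:08 PM on Jan 13.
Layover = 9:48 PM − 2:08 PM = 7 hours 40 minutes.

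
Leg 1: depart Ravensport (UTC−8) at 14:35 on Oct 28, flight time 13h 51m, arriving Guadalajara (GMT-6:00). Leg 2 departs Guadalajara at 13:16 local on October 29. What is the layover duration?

Convert departure to UTC: 14:35 + 8:00 = 22:35 UTC on Oct 28.
Add 13 hours 51 minutes flight time → 12:26 UTC (Oct 29).
Guadalajara is UTC−6:00, so local arrival = 12:26 − 6:00 = 06:26 on Oct 29.
Layover = 13:16 − 06:26 = 6 hours 50 minutes.

6 hours 50 minutes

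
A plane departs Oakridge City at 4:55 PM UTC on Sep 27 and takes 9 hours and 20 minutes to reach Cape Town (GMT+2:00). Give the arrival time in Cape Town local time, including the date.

4:15 AM on September 28

Departure is given in UTC: 4:55 PM on Sep 27.
Add 9 hours 20 minutes → 2:15 AM UTC (Sep 28).
Cape Town is UTC+2:00: 2:15 AM + 2:00 = 4:15 AM on Sep 28.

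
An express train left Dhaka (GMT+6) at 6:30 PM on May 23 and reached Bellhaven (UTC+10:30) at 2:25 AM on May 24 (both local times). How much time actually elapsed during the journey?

Bellhaven is 4:30 ahead of Dhaka.
Clock-face elapsed time (ignoring zones) is 7 hours 55 minutes.
Actual elapsed = 7 hours 55 minutes − 4:30 = 3 hours 25 minutes.

3 hours 25 minutes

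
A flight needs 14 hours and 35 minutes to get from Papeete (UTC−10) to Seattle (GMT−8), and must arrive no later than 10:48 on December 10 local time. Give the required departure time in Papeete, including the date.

18:13 on December 9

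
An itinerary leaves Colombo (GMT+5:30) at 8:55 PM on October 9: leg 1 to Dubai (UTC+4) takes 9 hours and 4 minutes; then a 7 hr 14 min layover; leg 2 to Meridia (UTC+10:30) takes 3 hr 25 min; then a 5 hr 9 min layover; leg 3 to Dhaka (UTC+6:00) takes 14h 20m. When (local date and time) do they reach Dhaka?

12:37 PM on October 11

Convert departure to UTC: 8:55 PM − 5:30 = 3:25 PM UTC on Oct 9.
Add 9 hours and 4 minutes leg 1 → 12:29 AM UTC (Oct 10).
Add 7 hours 14 minutes layover in Dubai → 7:43 AM UTC.
Add 3 hours 25 minutes leg 2 → 11:08 AM UTC.
Add 5 hours and 9 minutes layover in Meridia → 4:17 PM UTC.
Add 14 hours and 20 minutes leg 3 → 6:37 AM UTC (Oct 11).
Dhaka is UTC+6:00, so local arrival = 6:37 AM + 6:00 = 12:37 PM on Oct 11.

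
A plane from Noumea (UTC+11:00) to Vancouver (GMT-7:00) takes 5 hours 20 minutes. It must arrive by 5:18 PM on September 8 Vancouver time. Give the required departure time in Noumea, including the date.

5:58 AM on Sep 9

Target arrival in UTC: 5:18 PM + 7:00 = 12:18 AM on Sep 9.
Subtract 5 hours and 20 minutes → departure 6:58 PM UTC on Sep 8.
Noumea is UTC+11:00: 6:58 PM + 11:00 = 5:58 AM on Sep 9.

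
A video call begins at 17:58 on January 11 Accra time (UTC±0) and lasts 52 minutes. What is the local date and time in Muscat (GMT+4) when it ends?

Accra is at UTC+0, so start is already 17:58 UTC on Jan 11.
Add 52 minutes duration → 18:50 UTC.
Muscat is UTC+4:00, so local end time = 18:50 + 4:00 = 22:50 on Jan 11.

22:50 on January 11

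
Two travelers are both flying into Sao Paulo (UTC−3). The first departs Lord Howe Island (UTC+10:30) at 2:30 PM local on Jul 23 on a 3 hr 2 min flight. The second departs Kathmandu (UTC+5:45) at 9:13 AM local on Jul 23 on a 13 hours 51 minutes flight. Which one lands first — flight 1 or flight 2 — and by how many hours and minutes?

the first, by 10 hours 17 minutes

Flight 1 in UTC: 2:30 PM − 10:30 = 4:00 AM on Jul 23.
+3 hours and 2 minutes → arrive 7:02 AM UTC on Jul 23.
Flight 2 in UTC: 9:13 AM − 5:45 = 3:28 AM on Jul 23.
+13 hours 51 minutes → arrive 5:19 PM UTC on Jul 23.
Flight 1 lands earlier by 10 hours 17 minutes.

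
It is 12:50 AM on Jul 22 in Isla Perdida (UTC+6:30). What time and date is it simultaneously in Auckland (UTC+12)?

6:20 AM on July 22

In UTC: 12:50 AM − 6:30 = 6:20 PM on Jul 21.
Auckland is UTC+12:00: 6:20 PM + 12:00 = 6:20 AM on Jul 22.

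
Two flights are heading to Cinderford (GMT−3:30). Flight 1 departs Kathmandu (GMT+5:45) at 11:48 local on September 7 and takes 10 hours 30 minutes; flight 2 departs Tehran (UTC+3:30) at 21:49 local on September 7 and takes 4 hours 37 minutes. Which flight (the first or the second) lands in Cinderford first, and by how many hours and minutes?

the first, by 6 hours 23 minutes

Flight 1 in UTC: 11:48 − 5:45 = 06:03 on Sep 7.
+10 hours 30 minutes → arrive 16:33 UTC on Sep 7.
Flight 2 in UTC: 21:49 − 3:30 = 18:19 on Sep 7.
+4 hours and 37 minutes → arrive 22:56 UTC on Sep 7.
Flight 1 lands earlier by 6 hours 23 minutes.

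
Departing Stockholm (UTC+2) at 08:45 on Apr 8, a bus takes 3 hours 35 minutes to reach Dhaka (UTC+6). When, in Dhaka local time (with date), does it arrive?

Convert departure to UTC: 08:45 − 2:00 = 06:45 UTC on Apr 8.
Add 3 hours and 35 minutes travel time → 10:20 UTC.
Dhaka is UTC+6:00, so local arrival = 10:20 + 6:00 = 16:20 on Apr 8.

16:20 on April 8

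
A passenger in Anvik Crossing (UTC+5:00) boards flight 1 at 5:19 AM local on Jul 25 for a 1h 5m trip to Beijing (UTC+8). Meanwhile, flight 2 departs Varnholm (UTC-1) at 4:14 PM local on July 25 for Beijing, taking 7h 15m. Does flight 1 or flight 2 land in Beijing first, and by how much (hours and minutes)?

the first, by 23 hours 5 minutes

Flight 1 in UTC: 5:19 AM − 5:00 = 12:19 AM on Jul 25.
+1 hour and 5 minutes → arrive 1:24 AM UTC on Jul 25.
Flight 2 in UTC: 4:14 PM + 1:00 = 5:14 PM on Jul 25.
+7 hours and 15 minutes → arrive 12:29 AM UTC on Jul 26.
Flight 1 lands earlier by 23 hours 5 minutes.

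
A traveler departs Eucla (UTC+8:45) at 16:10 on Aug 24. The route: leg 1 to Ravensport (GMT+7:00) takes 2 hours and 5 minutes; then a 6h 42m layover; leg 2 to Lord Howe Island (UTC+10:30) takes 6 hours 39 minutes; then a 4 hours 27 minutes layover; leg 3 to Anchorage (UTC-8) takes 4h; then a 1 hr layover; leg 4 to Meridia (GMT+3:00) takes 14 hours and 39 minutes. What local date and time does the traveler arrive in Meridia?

01:57 on August 26

Convert departure to UTC: 16:10 − 8:45 = 07:25 UTC on Aug 24.
Add 2 hours 5 minutes leg 1 → 09:30 UTC.
Add 6 hours and 42 minutes layover in Ravensport → 16:12 UTC.
Add 6 hours and 39 minutes leg 2 → 22:51 UTC.
Add 4 hours 27 minutes layover in Lord Howe Island → 03:18 UTC (Aug 25).
Add 4 hours leg 3 → 07:18 UTC.
Add 1 hour layover in Anchorage → 08:18 UTC.
Add 14 hours 39 minutes leg 4 → 22:57 UTC.
Meridia is UTC+3:00, so local arrival = 22:57 + 3:00 = 01:57 on Aug 26.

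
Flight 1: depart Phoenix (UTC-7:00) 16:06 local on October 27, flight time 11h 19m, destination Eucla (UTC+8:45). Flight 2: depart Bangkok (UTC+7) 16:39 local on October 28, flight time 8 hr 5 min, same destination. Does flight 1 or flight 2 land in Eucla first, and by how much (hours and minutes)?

the first, by 7 hours 19 minutes

Flight 1 in UTC: 16:06 + 7:00 = 23:06 on Oct 27.
+11 hours and 19 minutes → arrive 10:25 UTC on Oct 28.
Flight 2 in UTC: 16:39 − 7:00 = 09:39 on Oct 28.
+8 hours and 5 minutes → arrive 17:44 UTC on Oct 28.
Flight 1 lands earlier by 7 hours 19 minutes.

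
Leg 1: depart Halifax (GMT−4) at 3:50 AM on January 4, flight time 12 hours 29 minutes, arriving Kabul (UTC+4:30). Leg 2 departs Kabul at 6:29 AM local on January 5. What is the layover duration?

5 hours 40 minutes

Convert departure to UTC: 3:50 AM + 4:00 = 7:50 AM UTC on Jan 4.
Add 12 hours 29 minutes flight time → 8:19 PM UTC.
Kabul is UTC+4:30, so local arrival = 8:19 PM + 4:30 = 12:49 AM on Jan 5.
Layover = 6:29 AM − 12:49 AM = 5 hours 40 minutes.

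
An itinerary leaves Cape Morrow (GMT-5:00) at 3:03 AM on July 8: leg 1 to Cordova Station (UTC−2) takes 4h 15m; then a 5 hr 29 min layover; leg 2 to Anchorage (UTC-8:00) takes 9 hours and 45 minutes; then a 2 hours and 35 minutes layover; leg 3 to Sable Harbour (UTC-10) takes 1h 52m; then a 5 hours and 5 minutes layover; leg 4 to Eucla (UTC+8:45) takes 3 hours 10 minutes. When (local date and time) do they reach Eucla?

Convert departure to UTC: 3:03 AM + 5:00 = 8:03 AM UTC on Jul 8.
Add 4 hours and 15 minutes leg 1 → 12:18 PM UTC.
Add 5 hours 29 minutes layover in Cordova Station → 5:47 PM UTC.
Add 9 hours and 45 minutes leg 2 → 3:32 AM UTC (Jul 9).
Add 2 hours and 35 minutes layover in Anchorage → 6:07 AM UTC.
Add 1 hour and 52 minutes leg 3 → 7:59 AM UTC.
Add 5 hours and 5 minutes layover in Sable Harbour → 1:04 PM UTC.
Add 3 hours 10 minutes leg 4 → 4:14 PM UTC.
Eucla is UTC+8:45, so local arrival = 4:14 PM + 8:45 = 12:59 AM on Jul 10.

12:59 AM on July 10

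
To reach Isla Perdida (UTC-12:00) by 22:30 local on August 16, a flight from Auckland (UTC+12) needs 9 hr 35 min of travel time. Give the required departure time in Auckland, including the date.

Target arrival in UTC: 22:30 + 12:00 = 10:30 on Aug 17.
Subtract 9 hours and 35 minutes → departure 00:55 UTC on Aug 17.
Auckland is UTC+12:00: 00:55 + 12:00 = 12:55 on Aug 17.

12:55 on Aug 17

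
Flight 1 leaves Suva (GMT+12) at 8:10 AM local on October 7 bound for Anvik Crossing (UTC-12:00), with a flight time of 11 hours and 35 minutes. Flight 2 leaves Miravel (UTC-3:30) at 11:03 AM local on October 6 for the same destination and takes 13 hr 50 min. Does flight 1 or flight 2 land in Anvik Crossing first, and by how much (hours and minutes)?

the second, by 3 hours 22 minutes

Flight 1 in UTC: 8:10 AM − 12:00 = 8:10 PM on Oct 6.
+11 hours 35 minutes → arrive 7:45 AM UTC on Oct 7.
Flight 2 in UTC: 11:03 AM + 3:30 = 2:33 PM on Oct 6.
+13 hours 50 minutes → arrive 4:23 AM UTC on Oct 7.
Flight 2 lands earlier by 3 hours 22 minutes.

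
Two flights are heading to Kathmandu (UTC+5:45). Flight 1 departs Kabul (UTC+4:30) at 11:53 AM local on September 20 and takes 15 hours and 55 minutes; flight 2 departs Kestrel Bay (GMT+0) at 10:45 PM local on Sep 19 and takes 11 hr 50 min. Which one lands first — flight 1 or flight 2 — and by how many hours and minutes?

Flight 1 in UTC: 11:53 AM − 4:30 = 7:23 AM on Sep 20.
+15 hours and 55 minutes → arrive 11:18 PM UTC on Sep 20.
Flight 2 departs at 10:45 PM UTC (Sep 19).
+11 hours 50 minutes → arrive 10:35 AM UTC on Sep 20.
Flight 2 lands earlier by 12 hours 43 minutes.

the second, by 12 hours 43 minutes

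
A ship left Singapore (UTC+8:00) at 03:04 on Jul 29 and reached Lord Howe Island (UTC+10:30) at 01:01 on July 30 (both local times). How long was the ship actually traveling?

19 hours 27 minutes

Lord Howe Island is 2:30 ahead of Singapore.
Clock-face elapsed time (ignoring zones) is 21 hours 57 minutes.
Actual elapsed = 21 hours 57 minutes − 2:30 = 19 hours 27 minutes.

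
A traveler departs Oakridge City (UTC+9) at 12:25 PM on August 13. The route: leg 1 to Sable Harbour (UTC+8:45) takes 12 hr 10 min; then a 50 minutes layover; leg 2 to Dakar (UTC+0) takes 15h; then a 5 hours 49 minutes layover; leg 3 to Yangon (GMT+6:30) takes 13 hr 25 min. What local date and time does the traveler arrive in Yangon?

Convert departure to UTC: 12:25 PM − 9:00 = 3:25 AM UTC on Aug 13.
Add 12 hours 10 minutes leg 1 → 3:35 PM UTC.
Add 50 minutes layover in Sable Harbour → 4:25 PM UTC.
Add 15 hours leg 2 → 7:25 AM UTC (Aug 14).
Add 5 hours and 49 minutes layover in Dakar → 1:14 PM UTC.
Add 13 hours and 25 minutes leg 3 → 2:39 AM UTC (Aug 15).
Yangon is UTC+6:30, so local arrival = 2:39 AM + 6:30 = 9:09 AM on Aug 15.

9:09 AM on Aug 15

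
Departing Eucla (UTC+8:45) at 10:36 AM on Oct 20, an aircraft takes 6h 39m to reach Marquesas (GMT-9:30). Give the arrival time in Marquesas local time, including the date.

11:00 PM on October 19

Convert departure to UTC: 10:36 AM − 8:45 = 1:51 AM UTC on Oct 20.
Add 6 hours and 39 minutes travel time → 8:30 AM UTC.
Marquesas is UTC−9:30, so local arrival = 8:30 AM − 9:30 = 11:00 PM on Oct 19.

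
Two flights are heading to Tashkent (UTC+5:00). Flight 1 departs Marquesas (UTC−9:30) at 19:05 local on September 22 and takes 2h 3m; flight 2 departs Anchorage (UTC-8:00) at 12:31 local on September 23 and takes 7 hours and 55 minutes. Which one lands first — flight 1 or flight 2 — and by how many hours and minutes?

the first, by 21 hours 48 minutes

Flight 1 in UTC: 19:05 + 9:30 = 04:35 on Sep 23.
+2 hours and 3 minutes → arrive 06:38 UTC on Sep 23.
Flight 2 in UTC: 12:31 + 8:00 = 20:31 on Sep 23.
+7 hours 55 minutes → arrive 04:26 UTC on Sep 24.
Flight 1 lands earlier by 21 hours 48 minutes.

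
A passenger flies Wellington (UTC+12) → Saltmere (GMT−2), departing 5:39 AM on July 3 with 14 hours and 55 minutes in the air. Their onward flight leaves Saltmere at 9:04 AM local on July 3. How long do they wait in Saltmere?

2 hours 30 minutes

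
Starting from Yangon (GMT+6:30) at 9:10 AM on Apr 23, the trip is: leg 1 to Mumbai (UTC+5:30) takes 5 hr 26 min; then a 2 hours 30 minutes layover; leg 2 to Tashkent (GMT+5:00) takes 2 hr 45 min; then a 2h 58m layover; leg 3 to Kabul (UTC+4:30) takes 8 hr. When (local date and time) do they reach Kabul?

4:49 AM on April 24

Convert departure to UTC: 9:10 AM − 6:30 = 2:40 AM UTC on Apr 23.
Add 5 hours and 26 minutes leg 1 → 8:06 AM UTC.
Add 2 hours and 30 minutes layover in Mumbai → 10:36 AM UTC.
Add 2 hours 45 minutes leg 2 → 1:21 PM UTC.
Add 2 hours 58 minutes layover in Tashkent → 4:19 PM UTC.
Add 8 hours leg 3 → 12:19 AM UTC (Apr 24).
Kabul is UTC+4:30, so local arrival = 12:19 AM + 4:30 = 4:49 AM on Apr 24.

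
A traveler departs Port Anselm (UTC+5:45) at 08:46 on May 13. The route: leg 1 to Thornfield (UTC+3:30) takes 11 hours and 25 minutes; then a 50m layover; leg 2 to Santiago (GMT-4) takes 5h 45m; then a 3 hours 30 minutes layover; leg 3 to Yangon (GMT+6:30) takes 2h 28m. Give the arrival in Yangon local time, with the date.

09:29 on May 14

Convert departure to UTC: 08:46 − 5:45 = 03:01 UTC on May 13.
Add 11 hours 25 minutes leg 1 → 14:26 UTC.
Add 50 minutes layover in Thornfield → 15:16 UTC.
Add 5 hours and 45 minutes leg 2 → 21:01 UTC.
Add 3 hours and 30 minutes layover in Santiago → 00:31 UTC (May 14).
Add 2 hours and 28 minutes leg 3 → 02:59 UTC.
Yangon is UTC+6:30, so local arrival = 02:59 + 6:30 = 09:29 on May 14.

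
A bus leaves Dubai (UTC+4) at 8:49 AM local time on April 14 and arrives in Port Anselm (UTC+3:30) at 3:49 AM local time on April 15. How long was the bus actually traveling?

19 hours 30 minutes

Departure in UTC: 8:49 AM − 4:00 = 4:49 AM on Apr 14.
Arrival in UTC: 3:49 AM − 3:30 = 12:19 AM on Apr 15.
Elapsed = 12:19 AM − 4:49 AM (+1 day) = 19 hours 30 minutes.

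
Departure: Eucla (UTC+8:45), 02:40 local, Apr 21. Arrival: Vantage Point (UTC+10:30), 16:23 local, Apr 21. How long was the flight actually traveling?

11 hours 58 minutes

Departure in UTC: 02:40 − 8:45 = 17:55 on Apr 20.
Arrival in UTC: 16:23 − 10:30 = 05:53 on Apr 21.
Elapsed = 05:53 − 17:55 (+1 day) = 11 hours 58 minutes.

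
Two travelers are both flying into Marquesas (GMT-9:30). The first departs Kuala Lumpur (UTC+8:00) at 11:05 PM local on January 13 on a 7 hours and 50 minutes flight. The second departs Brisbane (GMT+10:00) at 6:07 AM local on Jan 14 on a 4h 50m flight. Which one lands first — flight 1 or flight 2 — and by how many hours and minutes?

Flight 1 in UTC: 11:05 PM − 8:00 = 3:05 PM on Jan 13.
+7 hours and 50 minutes → arrive 10:55 PM UTC on Jan 13.
Flight 2 in UTC: 6:07 AM − 10:00 = 8:07 PM on Jan 13.
+4 hours and 50 minutes → arrive 12:57 AM UTC on Jan 14.
Flight 1 lands earlier by 2 hours 2 minutes.

the first, by 2 hours 2 minutes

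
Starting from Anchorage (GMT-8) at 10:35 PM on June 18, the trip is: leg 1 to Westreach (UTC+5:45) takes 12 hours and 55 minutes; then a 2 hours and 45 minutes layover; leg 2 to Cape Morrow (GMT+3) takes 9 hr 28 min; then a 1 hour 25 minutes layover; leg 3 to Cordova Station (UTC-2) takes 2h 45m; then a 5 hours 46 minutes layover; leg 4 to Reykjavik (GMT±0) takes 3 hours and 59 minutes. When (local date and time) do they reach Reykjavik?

Convert departure to UTC: 10:35 PM + 8:00 = 6:35 AM UTC on Jun 19.
Add 12 hours and 55 minutes leg 1 → 7:30 PM UTC.
Add 2 hours 45 minutes layover in Westreach → 10:15 PM UTC.
Add 9 hours 28 minutes leg 2 → 7:43 AM UTC (Jun 20).
Add 1 hour 25 minutes layover in Cape Morrow → 9:08 AM UTC.
Add 2 hours 45 minutes leg 3 → 11:53 AM UTC.
Add 5 hours 46 minutes layover in Cordova Station → 5:39 PM UTC.
Add 3 hours 59 minutes leg 4 → 9:38 PM UTC.
Reykjavik is UTC+0, so local arrival is the same: 9:38 PM on Jun 20.

9:38 PM on June 20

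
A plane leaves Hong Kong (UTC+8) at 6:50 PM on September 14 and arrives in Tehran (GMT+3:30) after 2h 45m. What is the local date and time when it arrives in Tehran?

5:05 PM on September 14

Convert departure to UTC: 6:50 PM − 8:00 = 10:50 AM UTC on Sep 14.
Add 2 hours and 45 minutes travel time → 1:35 PM UTC.
Tehran is UTC+3:30, so local arrival = 1:35 PM + 3:30 = 5:05 PM on Sep 14.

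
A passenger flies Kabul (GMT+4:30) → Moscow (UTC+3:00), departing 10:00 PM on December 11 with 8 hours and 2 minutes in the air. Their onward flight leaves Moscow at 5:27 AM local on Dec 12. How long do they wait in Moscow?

Convert departure to UTC: 10:00 PM − 4:30 = 5:30 PM UTC on Dec 11.
Add 8 hours and 2 minutes flight time → 1:32 AM UTC (Dec 12).
Moscow is UTC+3:00, so local arrival = 1:32 AM + 3:00 = 4:32 AM on Dec 12.
Layover = 5:27 AM − 4:32 AM = 55 minutes.

55 minutes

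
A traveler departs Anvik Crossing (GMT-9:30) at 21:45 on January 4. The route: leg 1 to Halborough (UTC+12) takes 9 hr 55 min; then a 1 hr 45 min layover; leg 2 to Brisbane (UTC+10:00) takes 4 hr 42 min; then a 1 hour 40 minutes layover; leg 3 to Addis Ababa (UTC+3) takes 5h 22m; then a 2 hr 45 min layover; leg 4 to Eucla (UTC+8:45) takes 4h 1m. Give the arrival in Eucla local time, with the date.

Convert departure to UTC: 21:45 + 9:30 = 07:15 UTC on Jan 5.
Add 9 hours 55 minutes leg 1 → 17:10 UTC.
Add 1 hour 45 minutes layover in Halborough → 18:55 UTC.
Add 4 hours 42 minutes leg 2 → 23:37 UTC.
Add 1 hour 40 minutes layover in Brisbane → 01:17 UTC (Jan 6).
Add 5 hours and 22 minutes leg 3 → 06:39 UTC.
Add 2 hours 45 minutes layover in Addis Ababa → 09:24 UTC.
Add 4 hours and 1 minute leg 4 → 13:25 UTC.
Eucla is UTC+8:45, so local arrival = 13:25 + 8:45 = 22:10 on Jan 6.

22:10 on January 6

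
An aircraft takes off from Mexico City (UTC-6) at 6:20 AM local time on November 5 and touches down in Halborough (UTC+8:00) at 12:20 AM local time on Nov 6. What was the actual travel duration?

Departure in UTC: 6:20 AM + 6:00 = 12:20 PM on Nov 5.
Arrival in UTC: 12:20 AM − 8:00 = 4:20 PM on Nov 5.
Elapsed = 4:20 PM − 12:20 PM = 4 hours.

4 hours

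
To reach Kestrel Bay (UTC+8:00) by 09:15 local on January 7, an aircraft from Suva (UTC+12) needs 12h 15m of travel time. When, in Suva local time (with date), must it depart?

01:00 on January 7

Target arrival in UTC: 09:15 − 8:00 = 01:15 on Jan 7.
Subtract 12 hours 15 minutes → departure 13:00 UTC on Jan 6.
Suva is UTC+12:00: 13:00 + 12:00 = 01:00 on Jan 7.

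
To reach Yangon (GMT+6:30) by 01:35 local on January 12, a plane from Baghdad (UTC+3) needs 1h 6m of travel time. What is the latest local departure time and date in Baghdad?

Target arrival in UTC: 01:35 − 6:30 = 19:05 on Jan 11.
Subtract 1 hour 6 minutes → departure 17:59 UTC on Jan 11.
Baghdad is UTC+3:00: 17:59 + 3:00 = 20:59 on Jan 11.

20:59 on January 11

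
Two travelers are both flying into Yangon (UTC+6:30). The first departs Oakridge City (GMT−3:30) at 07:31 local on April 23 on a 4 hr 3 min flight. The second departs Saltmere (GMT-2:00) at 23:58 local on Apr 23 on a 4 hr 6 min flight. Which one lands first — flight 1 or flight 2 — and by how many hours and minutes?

Flight 1 in UTC: 07:31 + 3:30 = 11:01 on Apr 23.
+4 hours 3 minutes → arrive 15:04 UTC on Apr 23.
Flight 2 in UTC: 23:58 + 2:00 = 01:58 on Apr 24.
+4 hours 6 minutes → arrive 06:04 UTC on Apr 24.
Flight 1 lands earlier by 15 hours.

the first, by 15 hours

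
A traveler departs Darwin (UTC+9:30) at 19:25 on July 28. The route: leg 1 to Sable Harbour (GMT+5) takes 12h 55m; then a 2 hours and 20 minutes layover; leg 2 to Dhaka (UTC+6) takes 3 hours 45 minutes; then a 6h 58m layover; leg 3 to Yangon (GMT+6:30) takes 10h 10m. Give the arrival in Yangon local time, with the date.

04:33 on Jul 30

Convert departure to UTC: 19:25 − 9:30 = 09:55 UTC on Jul 28.
Add 12 hours and 55 minutes leg 1 → 22:50 UTC.
Add 2 hours 20 minutes layover in Sable Harbour → 01:10 UTC (Jul 29).
Add 3 hours and 45 minutes leg 2 → 04:55 UTC.
Add 6 hours and 58 minutes layover in Dhaka → 11:53 UTC.
Add 10 hours 10 minutes leg 3 → 22:03 UTC.
Yangon is UTC+6:30, so local arrival = 22:03 + 6:30 = 04:33 on Jul 30.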